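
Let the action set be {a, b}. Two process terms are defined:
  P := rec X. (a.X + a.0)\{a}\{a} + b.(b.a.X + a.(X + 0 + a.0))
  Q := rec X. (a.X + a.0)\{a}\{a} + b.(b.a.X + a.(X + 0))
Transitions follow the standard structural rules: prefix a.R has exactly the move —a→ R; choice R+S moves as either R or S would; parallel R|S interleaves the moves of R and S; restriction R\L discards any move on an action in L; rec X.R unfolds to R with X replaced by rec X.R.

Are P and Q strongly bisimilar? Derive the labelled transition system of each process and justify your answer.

P ≁ Q

Reachable graph of P (5 states):
  m0 = rec X. (a.X + a.0)\{a}\{a} + b.(b.a.X + a.(X + 0 + a.0)) → --b--▸ m1
  m1 = b.a.(rec X. (a.X + a.0)\{a}\{a} + b.(b.a.X + a.(X + 0 + a.0))) + a.((rec X. (a.X + a.0)\{a}\{a} + b.(b.a.X + a.(X + 0 + a.0))) + 0 + a.0) → --a--▸ m2, --b--▸ m3
  m2 = (rec X. (a.X + a.0)\{a}\{a} + b.(b.a.X + a.(X + 0 + a.0))) + 0 + a.0 → --a--▸ m4, --b--▸ m1
  m3 = a.(rec X. (a.X + a.0)\{a}\{a} + b.(b.a.X + a.(X + 0 + a.0))) → --a--▸ m0
  m4 = 0 → (no moves)
Reachable graph of Q (4 states):
  n0 = rec X. (a.X + a.0)\{a}\{a} + b.(b.a.X + a.(X + 0)) → --b--▸ n1
  n1 = b.a.(rec X. (a.X + a.0)\{a}\{a} + b.(b.a.X + a.(X + 0))) + a.((rec X. (a.X + a.0)\{a}\{a} + b.(b.a.X + a.(X + 0))) + 0) → --a--▸ n2, --b--▸ n3
  n2 = (rec X. (a.X + a.0)\{a}\{a} + b.(b.a.X + a.(X + 0))) + 0 → --b--▸ n1
  n3 = a.(rec X. (a.X + a.0)\{a}\{a} + b.(b.a.X + a.(X + 0))) → --a--▸ n0
Partition-refinement fixed point:
  B0 = {m0}
  B1 = {m1}
  B2 = {m3}
  B3 = {m2}
  B4 = {m4}
  B5 = {n0, n2}
  B6 = {n1}
  B7 = {n3}
m0 ∈ B0, n0 ∈ B5 → different blocks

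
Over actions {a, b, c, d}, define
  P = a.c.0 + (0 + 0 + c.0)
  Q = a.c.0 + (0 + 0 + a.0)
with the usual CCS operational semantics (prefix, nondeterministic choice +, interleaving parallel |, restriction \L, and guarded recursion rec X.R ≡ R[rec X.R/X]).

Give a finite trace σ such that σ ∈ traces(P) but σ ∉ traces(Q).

LTS(P): 3 reachable states
  s0 = a.c.0 + (0 + 0 + c.0) has moves =a=> s1, =c=> s2
  s1 = c.0 has moves =c=> s2
  s2 = 0 has moves ·
LTS(Q): 3 reachable states
  t0 = a.c.0 + (0 + 0 + a.0) has moves =a=> t1, =a=> t2
  t1 = 0 has moves ·
  t2 = c.0 has moves =c=> t1
Trace ⟨c⟩ through P, begin at {s0}:
  [1] c ⇒ {s2}
  — P admits the full trace.
Trace ⟨c⟩ through Q, begin at {t0}:
  [1] c ⇒ ∅ (Q stuck)

c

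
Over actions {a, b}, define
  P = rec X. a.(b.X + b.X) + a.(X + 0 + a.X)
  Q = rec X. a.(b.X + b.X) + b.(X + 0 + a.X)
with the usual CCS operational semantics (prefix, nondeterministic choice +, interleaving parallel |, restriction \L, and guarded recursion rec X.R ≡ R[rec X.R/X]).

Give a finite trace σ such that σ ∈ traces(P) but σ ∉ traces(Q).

LTS(P): 3 reachable states
  m0 = rec X. a.(b.X + b.X) + a.(X + 0 + a.X) has moves —a→ m1, —a→ m2
  m1 = (rec X. a.(b.X + b.X) + a.(X + 0 + a.X)) + 0 + a.(rec X. a.(b.X + b.X) + a.(X + 0 + a.X)) has moves —a→ m0, —a→ m1, —a→ m2
  m2 = b.(rec X. a.(b.X + b.X) + a.(X + 0 + a.X)) + b.(rec X. a.(b.X + b.X) + a.(X + 0 + a.X)) has moves —b→ m0
LTS(Q): 3 reachable states
  n0 = rec X. a.(b.X + b.X) + b.(X + 0 + a.X) has moves —a→ n1, —b→ n2
  n1 = b.(rec X. a.(b.X + b.X) + b.(X + 0 + a.X)) + b.(rec X. a.(b.X + b.X) + b.(X + 0 + a.X)) has moves —b→ n0
  n2 = (rec X. a.(b.X + b.X) + b.(X + 0 + a.X)) + 0 + a.(rec X. a.(b.X + b.X) + b.(X + 0 + a.X)) has moves —a→ n0, —a→ n1, —b→ n2
Run σ = ⟨aa⟩ on P: start {m0}
  [1] a ⇒ {m1, m2}
  [2] a ⇒ {m0, m1, m2}
  ✓ P
Run σ = ⟨aa⟩ on Q: start {n0}
  [1] a ⇒ {n1}
  [2] a ⇒ ∅  — Q cannot continue

aa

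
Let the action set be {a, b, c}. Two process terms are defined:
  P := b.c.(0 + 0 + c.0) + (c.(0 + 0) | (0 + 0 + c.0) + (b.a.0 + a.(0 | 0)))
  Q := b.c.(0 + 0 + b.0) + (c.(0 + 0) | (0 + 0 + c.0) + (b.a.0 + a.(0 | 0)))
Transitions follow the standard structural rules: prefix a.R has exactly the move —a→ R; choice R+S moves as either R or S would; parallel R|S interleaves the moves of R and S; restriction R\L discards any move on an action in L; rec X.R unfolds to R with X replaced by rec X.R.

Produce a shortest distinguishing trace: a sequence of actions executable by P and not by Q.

P's transition system — 9 states:
  m0 = b.c.(0 + 0 + c.0) + (c.(0 + 0) | (0 + 0 + c.0) + (b.a.0 + a.(0 | 0))) :: -a-> m1, -b-> m2, -b-> m3, -c-> m4, -c-> m5
  m1 = 0 | 0 :: stopped
  m2 = a.0 :: -a-> m6
  m3 = c.(0 + 0 + c.0) :: -c-> m7
  m4 = (0 + 0) | (0 + 0 + c.0) :: -c-> m8
  m5 = c.(0 + 0) | 0 :: -c-> m8
  m6 = 0 :: stopped
  m7 = 0 + 0 + c.0 :: -c-> m6
  m8 = (0 + 0) | 0 :: stopped
Q's transition system — 9 states:
  n0 = b.c.(0 + 0 + b.0) + (c.(0 + 0) | (0 + 0 + c.0) + (b.a.0 + a.(0 | 0))) :: -a-> n1, -b-> n2, -b-> n3, -c-> n4, -c-> n5
  n1 = 0 | 0 :: stopped
  n2 = a.0 :: -a-> n6
  n3 = c.(0 + 0 + b.0) :: -c-> n7
  n4 = (0 + 0) | (0 + 0 + c.0) :: -c-> n8
  n5 = c.(0 + 0) | 0 :: -c-> n8
  n6 = 0 :: stopped
  n7 = 0 + 0 + b.0 :: -b-> n6
  n8 = (0 + 0) | 0 :: stopped
Trace ⟨bcc⟩ through P, begin at {m0}:
  [1] b ⇒ {m2, m3}
  [2] c ⇒ {m7}
  [3] c ⇒ {m6}
  ✓ P
Trace ⟨bcc⟩ through Q, begin at {n0}:
  [1] b ⇒ {n2, n3}
  [2] c ⇒ {n7}
  [3] c ⇒ no successor for Q

bcc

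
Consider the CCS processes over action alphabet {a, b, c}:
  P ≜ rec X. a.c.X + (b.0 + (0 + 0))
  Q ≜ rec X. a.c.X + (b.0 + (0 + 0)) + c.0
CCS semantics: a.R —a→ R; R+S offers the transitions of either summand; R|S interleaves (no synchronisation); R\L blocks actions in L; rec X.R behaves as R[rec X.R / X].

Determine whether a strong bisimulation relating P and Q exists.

NO

LTS(P): 3 reachable states
  u0 = rec X. a.c.X + (b.0 + (0 + 0)) ⊢ -a-> u1, -b-> u2
  u1 = c.(rec X. a.c.X + (b.0 + (0 + 0))) ⊢ -c-> u0
  u2 = 0 ⊢ deadlocked
LTS(Q): 3 reachable states
  v0 = rec X. a.c.X + (b.0 + (0 + 0)) + c.0 ⊢ -a-> v1, -b-> v2, -c-> v2
  v1 = c.(rec X. a.c.X + (b.0 + (0 + 0)) + c.0) ⊢ -c-> v0
  v2 = 0 ⊢ deadlocked
Coarsest stable partition (strong bisimilarity classes):
  B0 = {u0}
  B1 = {u2, v2}
  B2 = {u1}
  B3 = {v0}
  B4 = {v1}
u0 ∈ B0, v0 ∈ B3 → different blocks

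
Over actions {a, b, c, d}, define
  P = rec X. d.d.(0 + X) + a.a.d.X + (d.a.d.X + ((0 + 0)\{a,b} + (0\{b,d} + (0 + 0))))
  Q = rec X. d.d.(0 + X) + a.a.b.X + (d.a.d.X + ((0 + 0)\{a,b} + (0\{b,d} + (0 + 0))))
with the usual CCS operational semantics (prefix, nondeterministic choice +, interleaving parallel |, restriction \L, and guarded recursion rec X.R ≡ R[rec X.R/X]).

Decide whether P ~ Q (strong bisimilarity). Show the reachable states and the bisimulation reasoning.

P ≁ Q

Reachable graph of P (5 states):
  m0 = rec X. d.d.(0 + X) + a.a.d.X + (d.a.d.X + ((0 + 0)\{a,b} + (0\{b,d} + (0 + 0)))) has moves —a→ m1, —d→ m1, —d→ m2
  m1 = a.d.(rec X. d.d.(0 + X) + a.a.d.X + (d.a.d.X + ((0 + 0)\{a,b} + (0\{b,d} + (0 + 0))))) has moves —a→ m3
  m2 = d.(0 + (rec X. d.d.(0 + X) + a.a.d.X + (d.a.d.X + ((0 + 0)\{a,b} + (0\{b,d} + (0 + 0)))))) has moves —d→ m4
  m3 = d.(rec X. d.d.(0 + X) + a.a.d.X + (d.a.d.X + ((0 + 0)\{a,b} + (0\{b,d} + (0 + 0))))) has moves —d→ m0
  m4 = 0 + (rec X. d.d.(0 + X) + a.a.d.X + (d.a.d.X + ((0 + 0)\{a,b} + (0\{b,d} + (0 + 0))))) has moves —a→ m1, —d→ m1, —d→ m2
Reachable graph of Q (7 states):
  n0 = rec X. d.d.(0 + X) + a.a.b.X + (d.a.d.X + ((0 + 0)\{a,b} + (0\{b,d} + (0 + 0)))) has moves —a→ n1, —d→ n2, —d→ n3
  n1 = a.b.(rec X. d.d.(0 + X) + a.a.b.X + (d.a.d.X + ((0 + 0)\{a,b} + (0\{b,d} + (0 + 0))))) has moves —a→ n4
  n2 = a.d.(rec X. d.d.(0 + X) + a.a.b.X + (d.a.d.X + ((0 + 0)\{a,b} + (0\{b,d} + (0 + 0))))) has moves —a→ n5
  n3 = d.(0 + (rec X. d.d.(0 + X) + a.a.b.X + (d.a.d.X + ((0 + 0)\{a,b} + (0\{b,d} + (0 + 0)))))) has moves —d→ n6
  n4 = b.(rec X. d.d.(0 + X) + a.a.b.X + (d.a.d.X + ((0 + 0)\{a,b} + (0\{b,d} + (0 + 0))))) has moves —b→ n0
  n5 = d.(rec X. d.d.(0 + X) + a.a.b.X + (d.a.d.X + ((0 + 0)\{a,b} + (0\{b,d} + (0 + 0))))) has moves —d→ n0
  n6 = 0 + (rec X. d.d.(0 + X) + a.a.b.X + (d.a.d.X + ((0 + 0)\{a,b} + (0\{b,d} + (0 + 0))))) has moves —a→ n1, —d→ n2, —d→ n3
Bisimilarity quotient blocks:
  B0 = {m0, m4}
  B1 = {m1}
  B2 = {m2, m3}
  B3 = {n0, n6}
  B4 = {n2}
  B5 = {n3, n5}
  B6 = {n1}
  B7 = {n4}
m0 ∈ B0, n0 ∈ B3 → different blocks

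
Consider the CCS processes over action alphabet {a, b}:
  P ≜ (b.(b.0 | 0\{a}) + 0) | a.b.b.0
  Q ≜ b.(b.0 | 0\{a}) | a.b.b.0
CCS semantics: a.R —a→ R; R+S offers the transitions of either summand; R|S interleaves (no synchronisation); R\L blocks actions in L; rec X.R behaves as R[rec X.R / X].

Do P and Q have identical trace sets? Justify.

Reachable graph of P (12 states):
  s0 = (b.(b.0 | 0\{a}) + 0) | a.b.b.0 | -a-> s1, -b-> s2
  s1 = (b.(b.0 | 0\{a}) + 0) | b.b.0 | -b-> s3, -b-> s4
  s2 = b.0 | 0\{a} | a.b.b.0 | -a-> s4, -b-> s5
  s3 = (b.(b.0 | 0\{a}) + 0) | b.0 | -b-> s6, -b-> s7
  s4 = b.0 | 0\{a} | b.b.0 | -b-> s7, -b-> s8
  s5 = 0 | 0\{a} | a.b.b.0 | -a-> s8
  s6 = (b.(b.0 | 0\{a}) + 0) | 0 | -b-> s9
  s7 = b.0 | 0\{a} | b.0 | -b-> s10, -b-> s9
  s8 = 0 | 0\{a} | b.b.0 | -b-> s10
  s9 = b.0 | 0\{a} | 0 | -b-> s11
  s10 = 0 | 0\{a} | b.0 | -b-> s11
  s11 = 0 | 0\{a} | 0 | ·
Reachable graph of Q (12 states):
  t0 = b.(b.0 | 0\{a}) | a.b.b.0 | -a-> t1, -b-> t2
  t1 = b.(b.0 | 0\{a}) | b.b.0 | -b-> t3, -b-> t4
  t2 = b.0 | 0\{a} | a.b.b.0 | -a-> t4, -b-> t5
  t3 = b.(b.0 | 0\{a}) | b.0 | -b-> t6, -b-> t7
  t4 = b.0 | 0\{a} | b.b.0 | -b-> t7, -b-> t8
  t5 = 0 | 0\{a} | a.b.b.0 | -a-> t8
  t6 = b.(b.0 | 0\{a}) | 0 | -b-> t9
  t7 = b.0 | 0\{a} | b.0 | -b-> t10, -b-> t9
  t8 = 0 | 0\{a} | b.b.0 | -b-> t10
  t9 = b.0 | 0\{a} | 0 | -b-> t11
  t10 = 0 | 0\{a} | b.0 | -b-> t11
  t11 = 0 | 0\{a} | 0 | ·
Bisimilarity quotient blocks:
  B0 = {s0, t0}
  B1 = {s1, t1}
  B2 = {s3, s4, t3, t4}
  B3 = {s6, s7, s8, t6, t7, t8}
  B4 = {s10, s9, t10, t9}
  B5 = {s11, t11}
  B6 = {s2, t2}
  B7 = {s5, t5}
s0 ∈ B0, t0 ∈ B0 → same block
Bisimilar ⇒ trace-equivalent.

trace-equivalent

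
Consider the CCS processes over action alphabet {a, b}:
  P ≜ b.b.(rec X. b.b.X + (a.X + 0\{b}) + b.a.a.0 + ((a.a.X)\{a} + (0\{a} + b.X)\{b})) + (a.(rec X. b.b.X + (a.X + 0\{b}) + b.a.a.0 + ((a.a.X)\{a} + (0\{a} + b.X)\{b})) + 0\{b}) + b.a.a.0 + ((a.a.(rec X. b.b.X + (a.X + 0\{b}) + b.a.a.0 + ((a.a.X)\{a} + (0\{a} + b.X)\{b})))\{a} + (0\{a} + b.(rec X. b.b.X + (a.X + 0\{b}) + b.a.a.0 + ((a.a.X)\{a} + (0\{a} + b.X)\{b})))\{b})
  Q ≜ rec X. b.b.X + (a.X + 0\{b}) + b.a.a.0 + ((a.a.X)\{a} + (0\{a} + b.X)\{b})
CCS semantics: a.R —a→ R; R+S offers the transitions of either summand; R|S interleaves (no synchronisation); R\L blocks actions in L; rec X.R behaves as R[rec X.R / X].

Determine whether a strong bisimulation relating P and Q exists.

LTS(P): 6 reachable states
  u0 = b.b.(rec X. b.b.X + (a.X + 0\{b}) + b.a.a.0 + ((a.a.X)\{a} + (0\{a} + b.X)\{b})) + (a.(rec X. b.b.X + (a.X + 0\{b}) + b.a.a.0 + ((a.a.X)\{a} + (0\{a} + b.X)\{b})) + 0\{b}) + b.a.a.0 + ((a.a.(rec X. b.b.X + (a.X + 0\{b}) + b.a.a.0 + ((a.a.X)\{a} + (0\{a} + b.X)\{b})))\{a} + (0\{a} + b.(rec X. b.b.X + (a.X + 0\{b}) + b.a.a.0 + ((a.a.X)\{a} + (0\{a} + b.X)\{b})))\{b}) :: --a--▸ u1, --b--▸ u2, --b--▸ u3
  u1 = rec X. b.b.X + (a.X + 0\{b}) + b.a.a.0 + ((a.a.X)\{a} + (0\{a} + b.X)\{b}) :: --a--▸ u1, --b--▸ u2, --b--▸ u3
  u2 = a.a.0 :: --a--▸ u4
  u3 = b.(rec X. b.b.X + (a.X + 0\{b}) + b.a.a.0 + ((a.a.X)\{a} + (0\{a} + b.X)\{b})) :: --b--▸ u1
  u4 = a.0 :: --a--▸ u5
  u5 = 0 :: ·
LTS(Q): 5 reachable states
  v0 = rec X. b.b.X + (a.X + 0\{b}) + b.a.a.0 + ((a.a.X)\{a} + (0\{a} + b.X)\{b}) :: --a--▸ v0, --b--▸ v1, --b--▸ v2
  v1 = a.a.0 :: --a--▸ v3
  v2 = b.(rec X. b.b.X + (a.X + 0\{b}) + b.a.a.0 + ((a.a.X)\{a} + (0\{a} + b.X)\{b})) :: --b--▸ v0
  v3 = a.0 :: --a--▸ v4
  v4 = 0 :: ·
Bisimilarity quotient blocks:
  B0 = {u0, u1, v0}
  B1 = {u3, v2}
  B2 = {u2, v1}
  B3 = {u4, v3}
  B4 = {u5, v4}
u0 ∈ B0, v0 ∈ B0 → same block

bisimilar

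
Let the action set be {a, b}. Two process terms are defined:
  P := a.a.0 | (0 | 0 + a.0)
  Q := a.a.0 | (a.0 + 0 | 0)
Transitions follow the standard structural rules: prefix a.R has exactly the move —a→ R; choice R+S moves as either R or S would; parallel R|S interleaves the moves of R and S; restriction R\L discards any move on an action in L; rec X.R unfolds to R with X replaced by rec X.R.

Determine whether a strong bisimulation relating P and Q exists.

P's transition system — 6 states:
  m0 = a.a.0 | (0 | 0 + a.0) ⊢ =a=> m1, =a=> m2
  m1 = a.0 | (0 | 0 + a.0) ⊢ =a=> m3, =a=> m4
  m2 = a.a.0 | 0 ⊢ =a=> m4
  m3 = 0 | (0 | 0 + a.0) ⊢ =a=> m5
  m4 = a.0 | 0 ⊢ =a=> m5
  m5 = 0 | 0 ⊢ ∅
Q's transition system — 6 states:
  n0 = a.a.0 | (a.0 + 0 | 0) ⊢ =a=> n1, =a=> n2
  n1 = a.0 | (a.0 + 0 | 0) ⊢ =a=> n3, =a=> n4
  n2 = a.a.0 | 0 ⊢ =a=> n4
  n3 = 0 | (a.0 + 0 | 0) ⊢ =a=> n5
  n4 = a.0 | 0 ⊢ =a=> n5
  n5 = 0 | 0 ⊢ ∅
Partition-refinement fixed point:
  B0 = {m0, n0}
  B1 = {m1, m2, n1, n2}
  B2 = {m3, m4, n3, n4}
  B3 = {m5, n5}
m0 ∈ B0, n0 ∈ B0 → same block

YES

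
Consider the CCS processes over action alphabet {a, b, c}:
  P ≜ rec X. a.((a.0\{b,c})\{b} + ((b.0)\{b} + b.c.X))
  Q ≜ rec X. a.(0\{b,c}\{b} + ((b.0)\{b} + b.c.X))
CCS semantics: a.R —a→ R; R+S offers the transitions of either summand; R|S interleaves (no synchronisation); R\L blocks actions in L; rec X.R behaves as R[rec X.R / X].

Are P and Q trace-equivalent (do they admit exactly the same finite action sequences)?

LTS(P): 4 reachable states
  m0 = rec X. a.((a.0\{b,c})\{b} + ((b.0)\{b} + b.c.X)) ⊢ ··a··> m1
  m1 = (a.0\{b,c})\{b} + ((b.0)\{b} + b.c.(rec X. a.((a.0\{b,c})\{b} + ((b.0)\{b} + b.c.X)))) ⊢ ··a··> m2, ··b··> m3
  m2 = 0\{b,c}\{b} ⊢ (no moves)
  m3 = c.(rec X. a.((a.0\{b,c})\{b} + ((b.0)\{b} + b.c.X))) ⊢ ··c··> m0
LTS(Q): 3 reachable states
  n0 = rec X. a.(0\{b,c}\{b} + ((b.0)\{b} + b.c.X)) ⊢ ··a··> n1
  n1 = 0\{b,c}\{b} + ((b.0)\{b} + b.c.(rec X. a.(0\{b,c}\{b} + ((b.0)\{b} + b.c.X)))) ⊢ ··b··> n2
  n2 = c.(rec X. a.(0\{b,c}\{b} + ((b.0)\{b} + b.c.X))) ⊢ ··c··> n0
Run σ = ⟨aa⟩ on P: start {m0}
  step 1 (a): {m1}
  step 2 (a): {m2}
  ✓ P
Run σ = ⟨aa⟩ on Q: start {n0}
  step 1 (a): {n1}
  step 2 (a): ∅ (Q stuck)

NO — witness ⟨aa⟩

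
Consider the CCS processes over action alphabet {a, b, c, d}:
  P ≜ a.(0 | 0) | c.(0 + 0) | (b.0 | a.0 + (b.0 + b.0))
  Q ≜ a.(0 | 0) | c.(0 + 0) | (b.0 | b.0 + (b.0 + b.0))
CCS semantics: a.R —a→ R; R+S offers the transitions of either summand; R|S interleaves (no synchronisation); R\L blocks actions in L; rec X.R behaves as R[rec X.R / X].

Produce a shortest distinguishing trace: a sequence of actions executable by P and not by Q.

LTS(P): 20 reachable states
  u0 = a.(0 | 0) | c.(0 + 0) | (b.0 | a.0 + (b.0 + b.0)) has moves —a→ u1, —a→ u2, —b→ u3, —b→ u4, —c→ u5
  u1 = 0 | 0 | c.(0 + 0) | (b.0 | a.0 + (b.0 + b.0)) has moves —a→ u6, —b→ u7, —b→ u8, —c→ u9
  u2 = a.(0 | 0) | c.(0 + 0) | (b.0 | 0) has moves —a→ u6, —b→ u10, —c→ u11
  u3 = a.(0 | 0) | c.(0 + 0) | (0 | a.0) has moves —a→ u10, —a→ u7, —c→ u12
  u4 = a.(0 | 0) | c.(0 + 0) | 0 has moves —a→ u8, —c→ u13
  u5 = a.(0 | 0) | (0 + 0) | (b.0 | a.0 + (b.0 + b.0)) has moves —a→ u11, —a→ u9, —b→ u12, —b→ u13
  u6 = 0 | 0 | c.(0 + 0) | (b.0 | 0) has moves —b→ u14, —c→ u15
  u7 = 0 | 0 | c.(0 + 0) | (0 | a.0) has moves —a→ u14, —c→ u16
  u8 = 0 | 0 | c.(0 + 0) | 0 has moves —c→ u17
  u9 = 0 | 0 | (0 + 0) | (b.0 | a.0 + (b.0 + b.0)) has moves —a→ u15, —b→ u16, —b→ u17
  u10 = a.(0 | 0) | c.(0 + 0) | (0 | 0) has moves —a→ u14, —c→ u18
  u11 = a.(0 | 0) | (0 + 0) | (b.0 | 0) has moves —a→ u15, —b→ u18
  u12 = a.(0 | 0) | (0 + 0) | (0 | a.0) has moves —a→ u16, —a→ u18
  u13 = a.(0 | 0) | (0 + 0) | 0 has moves —a→ u17
  u14 = 0 | 0 | c.(0 + 0) | (0 | 0) has moves —c→ u19
  u15 = 0 | 0 | (0 + 0) | (b.0 | 0) has moves —b→ u19
  u16 = 0 | 0 | (0 + 0) | (0 | a.0) has moves —a→ u19
  u17 = 0 | 0 | (0 + 0) | 0 has moves ∅
  u18 = a.(0 | 0) | (0 + 0) | (0 | 0) has moves —a→ u19
  u19 = 0 | 0 | (0 + 0) | (0 | 0) has moves ∅
LTS(Q): 20 reachable states
  v0 = a.(0 | 0) | c.(0 + 0) | (b.0 | b.0 + (b.0 + b.0)) has moves —a→ v1, —b→ v2, —b→ v3, —b→ v4, —c→ v5
  v1 = 0 | 0 | c.(0 + 0) | (b.0 | b.0 + (b.0 + b.0)) has moves —b→ v6, —b→ v7, —b→ v8, —c→ v9
  v2 = a.(0 | 0) | c.(0 + 0) | (0 | b.0) has moves —a→ v6, —b→ v10, —c→ v11
  v3 = a.(0 | 0) | c.(0 + 0) | (b.0 | 0) has moves —a→ v7, —b→ v10, —c→ v12
  v4 = a.(0 | 0) | c.(0 + 0) | 0 has moves —a→ v8, —c→ v13
  v5 = a.(0 | 0) | (0 + 0) | (b.0 | b.0 + (b.0 + b.0)) has moves —a→ v9, —b→ v11, —b→ v12, —b→ v13
  v6 = 0 | 0 | c.(0 + 0) | (0 | b.0) has moves —b→ v14, —c→ v15
  v7 = 0 | 0 | c.(0 + 0) | (b.0 | 0) has moves —b→ v14, —c→ v16
  v8 = 0 | 0 | c.(0 + 0) | 0 has moves —c→ v17
  v9 = 0 | 0 | (0 + 0) | (b.0 | b.0 + (b.0 + b.0)) has moves —b→ v15, —b→ v16, —b→ v17
  v10 = a.(0 | 0) | c.(0 + 0) | (0 | 0) has moves —a→ v14, —c→ v18
  v11 = a.(0 | 0) | (0 + 0) | (0 | b.0) has moves —a→ v15, —b→ v18
  v12 = a.(0 | 0) | (0 + 0) | (b.0 | 0) has moves —a→ v16, —b→ v18
  v13 = a.(0 | 0) | (0 + 0) | 0 has moves —a→ v17
  v14 = 0 | 0 | c.(0 + 0) | (0 | 0) has moves —c→ v19
  v15 = 0 | 0 | (0 + 0) | (0 | b.0) has moves —b→ v19
  v16 = 0 | 0 | (0 + 0) | (b.0 | 0) has moves —b→ v19
  v17 = 0 | 0 | (0 + 0) | 0 has moves ∅
  v18 = a.(0 | 0) | (0 + 0) | (0 | 0) has moves —a→ v19
  v19 = 0 | 0 | (0 + 0) | (0 | 0) has moves ∅
Trace ⟨aa⟩ through P, begin at {u0}:
  [1] a ⇒ {u1, u2}
  [2] a ⇒ {u6}
  ✓ P
Trace ⟨aa⟩ through Q, begin at {v0}:
  [1] a ⇒ {v1}
  [2] a ⇒ ∅ (Q stuck)

aa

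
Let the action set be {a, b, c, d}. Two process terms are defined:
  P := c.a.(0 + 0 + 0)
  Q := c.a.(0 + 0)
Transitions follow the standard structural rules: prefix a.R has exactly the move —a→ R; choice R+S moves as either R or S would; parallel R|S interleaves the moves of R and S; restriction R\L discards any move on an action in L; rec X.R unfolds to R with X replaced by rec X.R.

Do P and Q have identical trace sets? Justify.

P's transition system — 3 states:
  m0 = c.a.(0 + 0 + 0) :: --c--▸ m1
  m1 = a.(0 + 0 + 0) :: --a--▸ m2
  m2 = 0 + 0 + 0 :: stopped
Q's transition system — 3 states:
  n0 = c.a.(0 + 0) :: --c--▸ n1
  n1 = a.(0 + 0) :: --a--▸ n2
  n2 = 0 + 0 :: stopped
Partition-refinement fixed point:
  B0 = {m0, n0}
  B1 = {m1, n1}
  B2 = {m2, n2}
m0 ∈ B0, n0 ∈ B0 → same block
Bisimilar ⇒ trace-equivalent.

traces(P) = traces(Q)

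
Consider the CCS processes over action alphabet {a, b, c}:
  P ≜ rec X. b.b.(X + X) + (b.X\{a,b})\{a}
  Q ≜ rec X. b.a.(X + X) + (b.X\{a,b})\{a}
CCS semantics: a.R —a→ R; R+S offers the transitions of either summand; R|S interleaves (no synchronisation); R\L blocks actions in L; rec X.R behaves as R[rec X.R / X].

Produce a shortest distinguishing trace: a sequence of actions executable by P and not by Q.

bb

Reachable graph of P (4 states):
  m0 = rec X. b.b.(X + X) + (b.X\{a,b})\{a} ⊢ —b→ m1, —b→ m2
  m1 = (rec X. b.b.(X + X) + (b.X\{a,b})\{a})\{a,b}\{a} ⊢ ·
  m2 = b.((rec X. b.b.(X + X) + (b.X\{a,b})\{a}) + (rec X. b.b.(X + X) + (b.X\{a,b})\{a})) ⊢ —b→ m3
  m3 = (rec X. b.b.(X + X) + (b.X\{a,b})\{a}) + (rec X. b.b.(X + X) + (b.X\{a,b})\{a}) ⊢ —b→ m1, —b→ m2
Reachable graph of Q (4 states):
  n0 = rec X. b.a.(X + X) + (b.X\{a,b})\{a} ⊢ —b→ n1, —b→ n2
  n1 = (rec X. b.a.(X + X) + (b.X\{a,b})\{a})\{a,b}\{a} ⊢ ·
  n2 = a.((rec X. b.a.(X + X) + (b.X\{a,b})\{a}) + (rec X. b.a.(X + X) + (b.X\{a,b})\{a})) ⊢ —a→ n3
  n3 = (rec X. b.a.(X + X) + (b.X\{a,b})\{a}) + (rec X. b.a.(X + X) + (b.X\{a,b})\{a}) ⊢ —b→ n1, —b→ n2
Trace ⟨bb⟩ through P, begin at {m0}:
  after b @ step 1: {m1, m2}
  after b @ step 2: {m3}
  ✓ P
Trace ⟨bb⟩ through Q, begin at {n0}:
  after b @ step 1: {n1, n2}
  after b @ step 2: no successor for Q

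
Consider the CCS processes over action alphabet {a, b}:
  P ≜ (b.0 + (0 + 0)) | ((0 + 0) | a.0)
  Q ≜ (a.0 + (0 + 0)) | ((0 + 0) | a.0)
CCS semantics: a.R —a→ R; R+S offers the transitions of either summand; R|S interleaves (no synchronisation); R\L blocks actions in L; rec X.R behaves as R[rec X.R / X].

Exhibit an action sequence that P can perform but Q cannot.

Reachable graph of P (4 states):
  s0 = (b.0 + (0 + 0)) | ((0 + 0) | a.0) has moves --a--▸ s1, --b--▸ s2
  s1 = (b.0 + (0 + 0)) | ((0 + 0) | 0) has moves --b--▸ s3
  s2 = 0 | ((0 + 0) | a.0) has moves --a--▸ s3
  s3 = 0 | ((0 + 0) | 0) has moves (no moves)
Reachable graph of Q (4 states):
  t0 = (a.0 + (0 + 0)) | ((0 + 0) | a.0) has moves --a--▸ t1, --a--▸ t2
  t1 = (a.0 + (0 + 0)) | ((0 + 0) | 0) has moves --a--▸ t3
  t2 = 0 | ((0 + 0) | a.0) has moves --a--▸ t3
  t3 = 0 | ((0 + 0) | 0) has moves (no moves)
Executing b from P (initial set {s0}):
  after b @ step 1: {s2}
  ✓ P
Executing b from Q (initial set {t0}):
  after b @ step 1: no successor for Q

b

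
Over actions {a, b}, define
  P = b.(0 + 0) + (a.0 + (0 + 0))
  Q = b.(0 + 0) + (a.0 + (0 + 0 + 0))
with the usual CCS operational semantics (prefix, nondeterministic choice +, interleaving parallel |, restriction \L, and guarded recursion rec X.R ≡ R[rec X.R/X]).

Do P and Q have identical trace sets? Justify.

Reachable graph of P (3 states):
  p0 = b.(0 + 0) + (a.0 + (0 + 0)) | ··a··> p1, ··b··> p2
  p1 = 0 | ∅
  p2 = 0 + 0 | ∅
Reachable graph of Q (3 states):
  q0 = b.(0 + 0) + (a.0 + (0 + 0 + 0)) | ··a··> q1, ··b··> q2
  q1 = 0 | ∅
  q2 = 0 + 0 | ∅
Bisimilarity quotient blocks:
  B0 = {p0, q0}
  B1 = {p1, p2, q1, q2}
p0 ∈ B0, q0 ∈ B0 → same block
Bisimilar ⇒ trace-equivalent.

trace-equivalent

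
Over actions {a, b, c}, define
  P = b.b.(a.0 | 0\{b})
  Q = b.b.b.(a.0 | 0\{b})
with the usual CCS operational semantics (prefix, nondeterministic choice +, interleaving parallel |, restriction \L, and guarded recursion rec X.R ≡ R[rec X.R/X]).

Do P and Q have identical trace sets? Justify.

trace-distinct — witness ⟨bba⟩

Reachable graph of P (4 states):
  s0 = b.b.(a.0 | 0\{b}) | -b-> s1
  s1 = b.(a.0 | 0\{b}) | -b-> s2
  s2 = a.0 | 0\{b} | -a-> s3
  s3 = 0 | 0\{b} | ·
Reachable graph of Q (5 states):
  t0 = b.b.b.(a.0 | 0\{b}) | -b-> t1
  t1 = b.b.(a.0 | 0\{b}) | -b-> t2
  t2 = b.(a.0 | 0\{b}) | -b-> t3
  t3 = a.0 | 0\{b} | -a-> t4
  t4 = 0 | 0\{b} | ·
Run σ = ⟨bba⟩ on P: start {s0}
  step 1 (b): {s1}
  step 2 (b): {s2}
  step 3 (a): {s3}
  ✓ P
Run σ = ⟨bba⟩ on Q: start {t0}
  step 1 (b): {t1}
  step 2 (b): {t2}
  step 3 (a): no successor for Q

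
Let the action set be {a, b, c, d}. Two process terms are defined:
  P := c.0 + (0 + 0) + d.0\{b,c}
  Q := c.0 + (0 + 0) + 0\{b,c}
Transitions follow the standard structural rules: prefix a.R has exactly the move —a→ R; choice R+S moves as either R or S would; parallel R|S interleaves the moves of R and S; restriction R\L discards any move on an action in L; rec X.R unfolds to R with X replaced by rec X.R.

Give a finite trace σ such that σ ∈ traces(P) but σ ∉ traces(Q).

d

Reachable graph of P (3 states):
  p0 = c.0 + (0 + 0) + d.0\{b,c} | --c--▸ p1, --d--▸ p2
  p1 = 0 | stopped
  p2 = 0\{b,c} | stopped
Reachable graph of Q (2 states):
  q0 = c.0 + (0 + 0) + 0\{b,c} | --c--▸ q1
  q1 = 0 | stopped
Run σ = ⟨d⟩ on P: start {p0}
  step 1 (d): {p2}
  — P admits the full trace.
Run σ = ⟨d⟩ on Q: start {q0}
  step 1 (d): ∅ (Q stuck)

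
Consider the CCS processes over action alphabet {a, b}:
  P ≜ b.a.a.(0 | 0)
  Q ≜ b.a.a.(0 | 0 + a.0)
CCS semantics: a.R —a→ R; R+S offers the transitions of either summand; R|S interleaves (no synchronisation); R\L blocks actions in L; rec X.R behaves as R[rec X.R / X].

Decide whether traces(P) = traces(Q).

P's transition system — 4 states:
  m0 = b.a.a.(0 | 0) → =b=> m1
  m1 = a.a.(0 | 0) → =a=> m2
  m2 = a.(0 | 0) → =a=> m3
  m3 = 0 | 0 → (no moves)
Q's transition system — 5 states:
  n0 = b.a.a.(0 | 0 + a.0) → =b=> n1
  n1 = a.a.(0 | 0 + a.0) → =a=> n2
  n2 = a.(0 | 0 + a.0) → =a=> n3
  n3 = 0 | 0 + a.0 → =a=> n4
  n4 = 0 → (no moves)
Executing baaa from Q (initial set {n0}):
  step 1 (b): {n1}
  step 2 (a): {n2}
  step 3 (a): {n3}
  step 4 (a): {n4}
  ✓ Q
Executing baaa from P (initial set {m0}):
  step 1 (b): {m1}
  step 2 (a): {m2}
  step 3 (a): {m3}
  step 4 (a): no successor for P

traces(P) ≠ traces(Q) — witness ⟨baaa⟩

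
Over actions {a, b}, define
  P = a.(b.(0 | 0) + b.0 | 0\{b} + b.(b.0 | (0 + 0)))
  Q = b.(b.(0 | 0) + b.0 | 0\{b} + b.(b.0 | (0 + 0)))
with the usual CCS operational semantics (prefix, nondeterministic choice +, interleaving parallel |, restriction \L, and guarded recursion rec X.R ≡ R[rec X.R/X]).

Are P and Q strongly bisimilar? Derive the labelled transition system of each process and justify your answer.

P's transition system — 6 states:
  m0 = a.(b.(0 | 0) + b.0 | 0\{b} + b.(b.0 | (0 + 0))) ⊢ =a=> m1
  m1 = b.(0 | 0) + b.0 | 0\{b} + b.(b.0 | (0 + 0)) ⊢ =b=> m2, =b=> m3, =b=> m4
  m2 = 0 | 0 ⊢ ∅
  m3 = 0 | 0\{b} ⊢ ∅
  m4 = b.0 | (0 + 0) ⊢ =b=> m5
  m5 = 0 | (0 + 0) ⊢ ∅
Q's transition system — 6 states:
  n0 = b.(b.(0 | 0) + b.0 | 0\{b} + b.(b.0 | (0 + 0))) ⊢ =b=> n1
  n1 = b.(0 | 0) + b.0 | 0\{b} + b.(b.0 | (0 + 0)) ⊢ =b=> n2, =b=> n3, =b=> n4
  n2 = 0 | 0 ⊢ ∅
  n3 = 0 | 0\{b} ⊢ ∅
  n4 = b.0 | (0 + 0) ⊢ =b=> n5
  n5 = 0 | (0 + 0) ⊢ ∅
Bisimilarity quotient blocks:
  B0 = {m0}
  B1 = {m1, n1}
  B2 = {m2, m3, m5, n2, n3, n5}
  B3 = {m4, n4}
  B4 = {n0}
m0 ∈ B0, n0 ∈ B4 → different blocks

P ≁ Q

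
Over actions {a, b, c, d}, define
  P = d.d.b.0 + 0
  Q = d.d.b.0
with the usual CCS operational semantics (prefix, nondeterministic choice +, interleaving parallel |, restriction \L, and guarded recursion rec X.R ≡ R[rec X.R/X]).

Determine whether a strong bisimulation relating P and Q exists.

P's transition system — 4 states:
  u0 = d.d.b.0 + 0 has moves --d--▸ u1
  u1 = d.b.0 has moves --d--▸ u2
  u2 = b.0 has moves --b--▸ u3
  u3 = 0 has moves ∅
Q's transition system — 4 states:
  v0 = d.d.b.0 has moves --d--▸ v1
  v1 = d.b.0 has moves --d--▸ v2
  v2 = b.0 has moves --b--▸ v3
  v3 = 0 has moves ∅
Coarsest stable partition (strong bisimilarity classes):
  B0 = {u0, v0}
  B1 = {u1, v1}
  B2 = {u2, v2}
  B3 = {u3, v3}
u0 ∈ B0, v0 ∈ B0 → same block

YES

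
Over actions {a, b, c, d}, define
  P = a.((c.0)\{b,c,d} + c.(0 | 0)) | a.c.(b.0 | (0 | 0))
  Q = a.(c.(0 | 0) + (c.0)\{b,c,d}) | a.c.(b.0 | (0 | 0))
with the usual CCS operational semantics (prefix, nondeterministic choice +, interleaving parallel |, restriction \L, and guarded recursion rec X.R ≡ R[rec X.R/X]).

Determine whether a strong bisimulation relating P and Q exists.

YES

LTS(P): 12 reachable states
  m0 = a.((c.0)\{b,c,d} + c.(0 | 0)) | a.c.(b.0 | (0 | 0)) | -a-> m1, -a-> m2
  m1 = ((c.0)\{b,c,d} + c.(0 | 0)) | a.c.(b.0 | (0 | 0)) | -a-> m3, -c-> m4
  m2 = a.((c.0)\{b,c,d} + c.(0 | 0)) | c.(b.0 | (0 | 0)) | -a-> m3, -c-> m5
  m3 = ((c.0)\{b,c,d} + c.(0 | 0)) | c.(b.0 | (0 | 0)) | -c-> m6, -c-> m7
  m4 = 0 | 0 | a.c.(b.0 | (0 | 0)) | -a-> m7
  m5 = a.((c.0)\{b,c,d} + c.(0 | 0)) | (b.0 | (0 | 0)) | -a-> m6, -b-> m8
  m6 = ((c.0)\{b,c,d} + c.(0 | 0)) | (b.0 | (0 | 0)) | -b-> m9, -c-> m10
  m7 = 0 | 0 | c.(b.0 | (0 | 0)) | -c-> m10
  m8 = a.((c.0)\{b,c,d} + c.(0 | 0)) | (0 | (0 | 0)) | -a-> m9
  m9 = ((c.0)\{b,c,d} + c.(0 | 0)) | (0 | (0 | 0)) | -c-> m11
  m10 = 0 | 0 | (b.0 | (0 | 0)) | -b-> m11
  m11 = 0 | 0 | (0 | (0 | 0)) | ∅
LTS(Q): 12 reachable states
  n0 = a.(c.(0 | 0) + (c.0)\{b,c,d}) | a.c.(b.0 | (0 | 0)) | -a-> n1, -a-> n2
  n1 = (c.(0 | 0) + (c.0)\{b,c,d}) | a.c.(b.0 | (0 | 0)) | -a-> n3, -c-> n4
  n2 = a.(c.(0 | 0) + (c.0)\{b,c,d}) | c.(b.0 | (0 | 0)) | -a-> n3, -c-> n5
  n3 = (c.(0 | 0) + (c.0)\{b,c,d}) | c.(b.0 | (0 | 0)) | -c-> n6, -c-> n7
  n4 = 0 | 0 | a.c.(b.0 | (0 | 0)) | -a-> n7
  n5 = a.(c.(0 | 0) + (c.0)\{b,c,d}) | (b.0 | (0 | 0)) | -a-> n6, -b-> n8
  n6 = (c.(0 | 0) + (c.0)\{b,c,d}) | (b.0 | (0 | 0)) | -b-> n9, -c-> n10
  n7 = 0 | 0 | c.(b.0 | (0 | 0)) | -c-> n10
  n8 = a.(c.(0 | 0) + (c.0)\{b,c,d}) | (0 | (0 | 0)) | -a-> n9
  n9 = (c.(0 | 0) + (c.0)\{b,c,d}) | (0 | (0 | 0)) | -c-> n11
  n10 = 0 | 0 | (b.0 | (0 | 0)) | -b-> n11
  n11 = 0 | 0 | (0 | (0 | 0)) | ∅
Bisimilarity quotient blocks:
  B0 = {m0, n0}
  B1 = {m2, n2}
  B2 = {m5, n5}
  B3 = {m6, n6}
  B4 = {m9, n9}
  B5 = {m11, n11}
  B6 = {m10, n10}
  B7 = {m8, n8}
  B8 = {m3, n3}
  B9 = {m7, n7}
  B10 = {m1, n1}
  B11 = {m4, n4}
m0 ∈ B0, n0 ∈ B0 → same block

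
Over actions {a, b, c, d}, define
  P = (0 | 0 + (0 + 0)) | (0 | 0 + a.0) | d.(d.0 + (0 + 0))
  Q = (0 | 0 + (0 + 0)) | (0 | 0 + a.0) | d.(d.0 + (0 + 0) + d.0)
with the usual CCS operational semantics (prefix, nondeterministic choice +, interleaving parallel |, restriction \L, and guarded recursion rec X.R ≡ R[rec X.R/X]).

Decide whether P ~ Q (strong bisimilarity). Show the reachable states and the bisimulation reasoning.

YES

LTS(P): 6 reachable states
  s0 = (0 | 0 + (0 + 0)) | (0 | 0 + a.0) | d.(d.0 + (0 + 0)) ⊢ --a--▸ s1, --d--▸ s2
  s1 = (0 | 0 + (0 + 0)) | 0 | d.(d.0 + (0 + 0)) ⊢ --d--▸ s3
  s2 = (0 | 0 + (0 + 0)) | (0 | 0 + a.0) | (d.0 + (0 + 0)) ⊢ --a--▸ s3, --d--▸ s4
  s3 = (0 | 0 + (0 + 0)) | 0 | (d.0 + (0 + 0)) ⊢ --d--▸ s5
  s4 = (0 | 0 + (0 + 0)) | (0 | 0 + a.0) | 0 ⊢ --a--▸ s5
  s5 = (0 | 0 + (0 + 0)) | 0 | 0 ⊢ stopped
LTS(Q): 6 reachable states
  t0 = (0 | 0 + (0 + 0)) | (0 | 0 + a.0) | d.(d.0 + (0 + 0) + d.0) ⊢ --a--▸ t1, --d--▸ t2
  t1 = (0 | 0 + (0 + 0)) | 0 | d.(d.0 + (0 + 0) + d.0) ⊢ --d--▸ t3
  t2 = (0 | 0 + (0 + 0)) | (0 | 0 + a.0) | (d.0 + (0 + 0) + d.0) ⊢ --a--▸ t3, --d--▸ t4
  t3 = (0 | 0 + (0 + 0)) | 0 | (d.0 + (0 + 0) + d.0) ⊢ --d--▸ t5
  t4 = (0 | 0 + (0 + 0)) | (0 | 0 + a.0) | 0 ⊢ --a--▸ t5
  t5 = (0 | 0 + (0 + 0)) | 0 | 0 ⊢ stopped
Partition-refinement fixed point:
  B0 = {s0, t0}
  B1 = {s1, t1}
  B2 = {s3, t3}
  B3 = {s5, t5}
  B4 = {s2, t2}
  B5 = {s4, t4}
s0 ∈ B0, t0 ∈ B0 → same block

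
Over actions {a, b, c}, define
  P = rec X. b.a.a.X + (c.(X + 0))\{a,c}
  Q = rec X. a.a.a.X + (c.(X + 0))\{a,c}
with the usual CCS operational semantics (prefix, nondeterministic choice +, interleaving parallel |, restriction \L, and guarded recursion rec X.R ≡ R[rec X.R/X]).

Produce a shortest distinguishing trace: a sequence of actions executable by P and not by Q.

b

Reachable graph of P (3 states):
  m0 = rec X. b.a.a.X + (c.(X + 0))\{a,c} ⊢ -b-> m1
  m1 = a.a.(rec X. b.a.a.X + (c.(X + 0))\{a,c}) ⊢ -a-> m2
  m2 = a.(rec X. b.a.a.X + (c.(X + 0))\{a,c}) ⊢ -a-> m0
Reachable graph of Q (3 states):
  n0 = rec X. a.a.a.X + (c.(X + 0))\{a,c} ⊢ -a-> n1
  n1 = a.a.(rec X. a.a.a.X + (c.(X + 0))\{a,c}) ⊢ -a-> n2
  n2 = a.(rec X. a.a.a.X + (c.(X + 0))\{a,c}) ⊢ -a-> n0
Run σ = ⟨b⟩ on P: start {m0}
  [1] b ⇒ {m1}
  — P admits the full trace.
Run σ = ⟨b⟩ on Q: start {n0}
  [1] b ⇒ ∅ (Q stuck)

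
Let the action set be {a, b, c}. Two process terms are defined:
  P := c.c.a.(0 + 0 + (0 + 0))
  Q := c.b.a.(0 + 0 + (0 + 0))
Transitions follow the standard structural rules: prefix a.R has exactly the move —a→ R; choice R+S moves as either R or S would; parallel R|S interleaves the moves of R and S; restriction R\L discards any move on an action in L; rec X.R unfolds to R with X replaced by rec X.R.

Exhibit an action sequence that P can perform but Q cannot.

P's transition system — 4 states:
  u0 = c.c.a.(0 + 0 + (0 + 0)) | ··c··> u1
  u1 = c.a.(0 + 0 + (0 + 0)) | ··c··> u2
  u2 = a.(0 + 0 + (0 + 0)) | ··a··> u3
  u3 = 0 + 0 + (0 + 0) | deadlocked
Q's transition system — 4 states:
  v0 = c.b.a.(0 + 0 + (0 + 0)) | ··c··> v1
  v1 = b.a.(0 + 0 + (0 + 0)) | ··b··> v2
  v2 = a.(0 + 0 + (0 + 0)) | ··a··> v3
  v3 = 0 + 0 + (0 + 0) | deadlocked
Executing cc from P (initial set {u0}):
  after c @ step 1: {u1}
  after c @ step 2: {u2}
  P completes σ.
Executing cc from Q (initial set {v0}):
  after c @ step 1: {v1}
  after c @ step 2: no successor for Q

cc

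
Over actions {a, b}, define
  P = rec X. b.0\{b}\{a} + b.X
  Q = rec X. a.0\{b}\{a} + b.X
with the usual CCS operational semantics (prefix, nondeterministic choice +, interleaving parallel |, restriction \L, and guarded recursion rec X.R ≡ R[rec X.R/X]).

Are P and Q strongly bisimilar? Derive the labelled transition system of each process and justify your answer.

P's transition system — 2 states:
  p0 = rec X. b.0\{b}\{a} + b.X | =b=> p0, =b=> p1
  p1 = 0\{b}\{a} | deadlocked
Q's transition system — 2 states:
  q0 = rec X. a.0\{b}\{a} + b.X | =a=> q1, =b=> q0
  q1 = 0\{b}\{a} | deadlocked
Coarsest stable partition (strong bisimilarity classes):
  B0 = {p0}
  B1 = {p1, q1}
  B2 = {q0}
p0 ∈ B0, q0 ∈ B2 → different blocks

P ≁ Q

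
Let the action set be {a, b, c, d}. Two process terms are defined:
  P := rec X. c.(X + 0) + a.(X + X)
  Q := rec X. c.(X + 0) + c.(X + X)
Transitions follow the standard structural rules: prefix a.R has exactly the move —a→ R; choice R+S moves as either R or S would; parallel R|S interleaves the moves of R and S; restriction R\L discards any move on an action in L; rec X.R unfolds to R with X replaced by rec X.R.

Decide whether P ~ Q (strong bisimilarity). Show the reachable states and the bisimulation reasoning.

LTS(P): 3 reachable states
  m0 = rec X. c.(X + 0) + a.(X + X) | =a=> m1, =c=> m2
  m1 = (rec X. c.(X + 0) + a.(X + X)) + (rec X. c.(X + 0) + a.(X + X)) | =a=> m1, =c=> m2
  m2 = (rec X. c.(X + 0) + a.(X + X)) + 0 | =a=> m1, =c=> m2
LTS(Q): 3 reachable states
  n0 = rec X. c.(X + 0) + c.(X + X) | =c=> n1, =c=> n2
  n1 = (rec X. c.(X + 0) + c.(X + X)) + (rec X. c.(X + 0) + c.(X + X)) | =c=> n1, =c=> n2
  n2 = (rec X. c.(X + 0) + c.(X + X)) + 0 | =c=> n1, =c=> n2
Partition-refinement fixed point:
  B0 = {m0, m1, m2}
  B1 = {n0, n1, n2}
m0 ∈ B0, n0 ∈ B1 → different blocks

P ≁ Q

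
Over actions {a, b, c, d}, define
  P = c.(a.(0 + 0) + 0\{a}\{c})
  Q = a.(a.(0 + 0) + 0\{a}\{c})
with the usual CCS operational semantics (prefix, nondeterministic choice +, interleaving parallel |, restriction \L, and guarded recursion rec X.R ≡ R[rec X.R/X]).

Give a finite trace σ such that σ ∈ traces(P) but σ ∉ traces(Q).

c

Reachable graph of P (3 states):
  u0 = c.(a.(0 + 0) + 0\{a}\{c}) :: ··c··> u1
  u1 = a.(0 + 0) + 0\{a}\{c} :: ··a··> u2
  u2 = 0 + 0 :: ∅
Reachable graph of Q (3 states):
  v0 = a.(a.(0 + 0) + 0\{a}\{c}) :: ··a··> v1
  v1 = a.(0 + 0) + 0\{a}\{c} :: ··a··> v2
  v2 = 0 + 0 :: ∅
Run σ = ⟨c⟩ on P: start {u0}
  after c @ step 1: {u1}
  — P admits the full trace.
Run σ = ⟨c⟩ on Q: start {v0}
  after c @ step 1: no successor for Q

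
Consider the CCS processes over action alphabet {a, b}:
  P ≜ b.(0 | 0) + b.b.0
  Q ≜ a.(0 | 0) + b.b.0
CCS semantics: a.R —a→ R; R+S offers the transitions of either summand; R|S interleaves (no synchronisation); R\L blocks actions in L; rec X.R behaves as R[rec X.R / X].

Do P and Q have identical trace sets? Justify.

trace-distinct — witness ⟨a⟩

Reachable graph of P (4 states):
  s0 = b.(0 | 0) + b.b.0 ⊢ --b--▸ s1, --b--▸ s2
  s1 = 0 | 0 ⊢ stopped
  s2 = b.0 ⊢ --b--▸ s3
  s3 = 0 ⊢ stopped
Reachable graph of Q (4 states):
  t0 = a.(0 | 0) + b.b.0 ⊢ --a--▸ t1, --b--▸ t2
  t1 = 0 | 0 ⊢ stopped
  t2 = b.0 ⊢ --b--▸ t3
  t3 = 0 ⊢ stopped
Executing a from Q (initial set {t0}):
  [1] a ⇒ {t1}
  — Q admits the full trace.
Executing a from P (initial set {s0}):
  [1] a ⇒ ∅ (P stuck)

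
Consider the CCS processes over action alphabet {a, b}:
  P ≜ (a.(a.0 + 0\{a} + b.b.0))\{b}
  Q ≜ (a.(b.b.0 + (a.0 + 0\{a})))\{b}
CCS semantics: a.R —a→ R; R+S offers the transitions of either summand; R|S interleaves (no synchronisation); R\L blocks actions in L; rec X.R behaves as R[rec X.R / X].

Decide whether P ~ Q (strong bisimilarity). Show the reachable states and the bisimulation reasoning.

Reachable graph of P (3 states):
  m0 = (a.(a.0 + 0\{a} + b.b.0))\{b} ⊢ —a→ m1
  m1 = (a.0 + 0\{a} + b.b.0)\{b} ⊢ —a→ m2
  m2 = 0\{b} ⊢ (no moves)
Reachable graph of Q (3 states):
  n0 = (a.(b.b.0 + (a.0 + 0\{a})))\{b} ⊢ —a→ n1
  n1 = (b.b.0 + (a.0 + 0\{a}))\{b} ⊢ —a→ n2
  n2 = 0\{b} ⊢ (no moves)
Coarsest stable partition (strong bisimilarity classes):
  B0 = {m0, n0}
  B1 = {m1, n1}
  B2 = {m2, n2}
m0 ∈ B0, n0 ∈ B0 → same block

YES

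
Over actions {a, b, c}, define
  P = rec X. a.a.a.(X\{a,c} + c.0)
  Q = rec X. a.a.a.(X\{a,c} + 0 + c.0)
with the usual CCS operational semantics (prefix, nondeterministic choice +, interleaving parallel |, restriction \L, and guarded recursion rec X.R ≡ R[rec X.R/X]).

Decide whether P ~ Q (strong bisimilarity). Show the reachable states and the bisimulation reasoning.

P's transition system — 5 states:
  p0 = rec X. a.a.a.(X\{a,c} + c.0) | --a--▸ p1
  p1 = a.a.((rec X. a.a.a.(X\{a,c} + c.0))\{a,c} + c.0) | --a--▸ p2
  p2 = a.((rec X. a.a.a.(X\{a,c} + c.0))\{a,c} + c.0) | --a--▸ p3
  p3 = (rec X. a.a.a.(X\{a,c} + c.0))\{a,c} + c.0 | --c--▸ p4
  p4 = 0 | ∅
Q's transition system — 5 states:
  q0 = rec X. a.a.a.(X\{a,c} + 0 + c.0) | --a--▸ q1
  q1 = a.a.((rec X. a.a.a.(X\{a,c} + 0 + c.0))\{a,c} + 0 + c.0) | --a--▸ q2
  q2 = a.((rec X. a.a.a.(X\{a,c} + 0 + c.0))\{a,c} + 0 + c.0) | --a--▸ q3
  q3 = (rec X. a.a.a.(X\{a,c} + 0 + c.0))\{a,c} + 0 + c.0 | --c--▸ q4
  q4 = 0 | ∅
Partition-refinement fixed point:
  B0 = {p0, q0}
  B1 = {p1, q1}
  B2 = {p2, q2}
  B3 = {p3, q3}
  B4 = {p4, q4}
p0 ∈ B0, q0 ∈ B0 → same block

bisimilar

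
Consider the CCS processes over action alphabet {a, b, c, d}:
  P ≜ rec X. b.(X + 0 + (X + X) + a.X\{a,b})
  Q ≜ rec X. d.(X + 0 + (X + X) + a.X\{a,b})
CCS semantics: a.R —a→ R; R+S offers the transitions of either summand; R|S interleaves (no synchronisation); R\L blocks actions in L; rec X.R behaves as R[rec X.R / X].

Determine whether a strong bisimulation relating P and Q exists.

Reachable graph of P (3 states):
  p0 = rec X. b.(X + 0 + (X + X) + a.X\{a,b}) has moves -b-> p1
  p1 = (rec X. b.(X + 0 + (X + X) + a.X\{a,b})) + 0 + ((rec X. b.(X + 0 + (X + X) + a.X\{a,b})) + (rec X. b.(X + 0 + (X + X) + a.X\{a,b}))) + a.(rec X. b.(X + 0 + (X + X) + a.X\{a,b}))\{a,b} has moves -a-> p2, -b-> p1
  p2 = (rec X. b.(X + 0 + (X + X) + a.X\{a,b}))\{a,b} has moves ∅
Reachable graph of Q (4 states):
  q0 = rec X. d.(X + 0 + (X + X) + a.X\{a,b}) has moves -d-> q1
  q1 = (rec X. d.(X + 0 + (X + X) + a.X\{a,b})) + 0 + ((rec X. d.(X + 0 + (X + X) + a.X\{a,b})) + (rec X. d.(X + 0 + (X + X) + a.X\{a,b}))) + a.(rec X. d.(X + 0 + (X + X) + a.X\{a,b}))\{a,b} has moves -a-> q2, -d-> q1
  q2 = (rec X. d.(X + 0 + (X + X) + a.X\{a,b}))\{a,b} has moves -d-> q3
  q3 = ((rec X. d.(X + 0 + (X + X) + a.X\{a,b})) + 0 + ((rec X. d.(X + 0 + (X + X) + a.X\{a,b})) + (rec X. d.(X + 0 + (X + X) + a.X\{a,b}))) + a.(rec X. d.(X + 0 + (X + X) + a.X\{a,b}))\{a,b})\{a,b} has moves -d-> q3
Bisimilarity quotient blocks:
  B0 = {p0}
  B1 = {p1}
  B2 = {p2}
  B3 = {q0}
  B4 = {q1}
  B5 = {q2, q3}
p0 ∈ B0, q0 ∈ B3 → different blocks

P ≁ Q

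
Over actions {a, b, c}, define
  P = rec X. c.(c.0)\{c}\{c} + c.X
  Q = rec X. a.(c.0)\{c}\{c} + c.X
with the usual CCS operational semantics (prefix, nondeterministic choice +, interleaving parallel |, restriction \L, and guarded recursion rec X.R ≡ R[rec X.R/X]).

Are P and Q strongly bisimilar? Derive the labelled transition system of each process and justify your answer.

LTS(P): 2 reachable states
  m0 = rec X. c.(c.0)\{c}\{c} + c.X :: —c→ m0, —c→ m1
  m1 = (c.0)\{c}\{c} :: ·
LTS(Q): 2 reachable states
  n0 = rec X. a.(c.0)\{c}\{c} + c.X :: —a→ n1, —c→ n0
  n1 = (c.0)\{c}\{c} :: ·
Coarsest stable partition (strong bisimilarity classes):
  B0 = {m0}
  B1 = {m1, n1}
  B2 = {n0}
m0 ∈ B0, n0 ∈ B2 → different blocks

NO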